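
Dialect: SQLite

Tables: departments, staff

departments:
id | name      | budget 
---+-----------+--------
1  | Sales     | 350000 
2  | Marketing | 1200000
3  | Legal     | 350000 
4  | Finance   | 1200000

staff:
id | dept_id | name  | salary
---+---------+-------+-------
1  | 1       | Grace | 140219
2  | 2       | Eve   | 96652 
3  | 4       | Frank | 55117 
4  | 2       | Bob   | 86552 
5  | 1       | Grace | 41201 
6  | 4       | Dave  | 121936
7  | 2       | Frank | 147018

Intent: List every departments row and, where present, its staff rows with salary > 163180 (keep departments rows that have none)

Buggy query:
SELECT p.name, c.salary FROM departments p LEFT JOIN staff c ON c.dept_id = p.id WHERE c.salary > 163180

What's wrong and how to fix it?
Bug: Filtering c.salary in WHERE discards the NULL rows produced by LEFT JOIN, turning it into an inner join

Fix: Move the right-table condition into the ON clause so unmatched parents are kept

Corrected query:
SELECT p.name, c.salary FROM departments p LEFT JOIN staff c ON c.dept_id = p.id AND c.salary > 163180

Result:
name      | salary
----------+-------
Sales     | NULL  
Marketing | NULL  
Legal     | NULL  
Finance   | NULL  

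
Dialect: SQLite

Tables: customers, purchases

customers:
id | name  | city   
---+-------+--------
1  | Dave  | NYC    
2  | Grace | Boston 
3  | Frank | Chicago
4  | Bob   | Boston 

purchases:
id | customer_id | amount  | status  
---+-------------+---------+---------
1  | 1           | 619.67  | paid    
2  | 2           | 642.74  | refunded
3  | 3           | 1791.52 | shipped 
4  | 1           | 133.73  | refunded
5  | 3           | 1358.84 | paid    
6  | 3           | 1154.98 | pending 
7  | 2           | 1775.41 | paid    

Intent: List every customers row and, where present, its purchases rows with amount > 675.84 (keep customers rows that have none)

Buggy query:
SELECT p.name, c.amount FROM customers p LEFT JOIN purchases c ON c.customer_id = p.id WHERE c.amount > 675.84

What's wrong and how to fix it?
Bug: A WHERE condition on the right-hand table after LEFT JOIN drops unmatched parents

Fix: Put 'c.amount > 675.84' in the JOIN's ON clause instead of WHERE

Corrected query:
SELECT p.name, c.amount FROM customers p LEFT JOIN purchases c ON c.customer_id = p.id AND c.amount > 675.84

Result:
name  | amount 
------+--------
Dave  | NULL   
Grace | 1775.41
Frank | 1154.98
Frank | 1358.84
Frank | 1791.52
Bob   | NULL   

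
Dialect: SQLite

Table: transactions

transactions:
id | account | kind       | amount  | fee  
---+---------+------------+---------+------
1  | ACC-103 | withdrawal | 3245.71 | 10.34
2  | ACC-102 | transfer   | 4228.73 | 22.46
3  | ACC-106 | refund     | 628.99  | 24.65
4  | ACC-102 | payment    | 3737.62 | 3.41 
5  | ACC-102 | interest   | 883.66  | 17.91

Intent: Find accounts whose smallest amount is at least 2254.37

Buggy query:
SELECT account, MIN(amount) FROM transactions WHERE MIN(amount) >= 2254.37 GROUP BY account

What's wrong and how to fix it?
Bug: MIN() in WHERE is a misuse of aggregate

Fix: Use HAVING for the per-group MIN condition

Corrected query:
SELECT account, MIN(amount) FROM transactions GROUP BY account HAVING MIN(amount) >= 2254.37

Result:
account | MIN(amount)
--------+------------
ACC-103 | 3245.71    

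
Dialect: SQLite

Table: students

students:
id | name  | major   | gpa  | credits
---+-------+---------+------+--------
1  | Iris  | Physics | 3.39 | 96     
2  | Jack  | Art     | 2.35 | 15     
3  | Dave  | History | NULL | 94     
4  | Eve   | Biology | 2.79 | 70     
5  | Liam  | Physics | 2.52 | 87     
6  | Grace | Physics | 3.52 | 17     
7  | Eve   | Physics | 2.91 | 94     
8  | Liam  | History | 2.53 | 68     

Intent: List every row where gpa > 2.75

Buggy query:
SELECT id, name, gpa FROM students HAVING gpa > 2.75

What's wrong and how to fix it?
Bug: HAVING filters the output of aggregation, but this query has no GROUP BY and no aggregate functions, so SQLite rejects it (HAVING clause on a non-aggregate query); the condition here is per row

Fix: Use WHERE for row-level filtering

Corrected query:
SELECT id, name, gpa FROM students WHERE gpa > 2.75

Result:
id | name  | gpa 
---+-------+-----
1  | Iris  | 3.39
4  | Eve   | 2.79
6  | Grace | 3.52
7  | Eve   | 2.91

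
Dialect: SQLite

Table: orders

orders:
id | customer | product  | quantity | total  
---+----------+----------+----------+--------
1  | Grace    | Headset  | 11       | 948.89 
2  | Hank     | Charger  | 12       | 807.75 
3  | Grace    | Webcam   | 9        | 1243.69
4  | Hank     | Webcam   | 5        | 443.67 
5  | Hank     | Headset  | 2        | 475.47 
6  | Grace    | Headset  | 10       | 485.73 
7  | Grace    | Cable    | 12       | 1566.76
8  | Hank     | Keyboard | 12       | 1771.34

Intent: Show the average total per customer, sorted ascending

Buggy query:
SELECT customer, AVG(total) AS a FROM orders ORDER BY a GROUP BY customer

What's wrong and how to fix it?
Bug: GROUP BY must precede ORDER BY

Fix: Reorder: SELECT … FROM … GROUP BY … ORDER BY …

Corrected query:
SELECT customer, AVG(total) AS a FROM orders GROUP BY customer ORDER BY a

Result:
customer | a        
---------+----------
Hank     | 874.5575 
Grace    | 1061.2675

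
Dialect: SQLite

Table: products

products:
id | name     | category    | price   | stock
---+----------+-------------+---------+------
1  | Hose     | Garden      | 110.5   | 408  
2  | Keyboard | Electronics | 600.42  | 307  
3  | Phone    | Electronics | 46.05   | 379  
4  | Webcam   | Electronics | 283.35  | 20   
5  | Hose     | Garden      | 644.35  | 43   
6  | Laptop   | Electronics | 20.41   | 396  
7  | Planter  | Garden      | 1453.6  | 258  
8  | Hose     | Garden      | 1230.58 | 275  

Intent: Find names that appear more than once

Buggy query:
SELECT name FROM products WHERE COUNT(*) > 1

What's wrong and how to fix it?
Bug: WHERE can't reference COUNT(*); aggregates are computed after WHERE

Fix: Group first, then use HAVING for the count condition

Corrected query:
SELECT name FROM products GROUP BY name HAVING COUNT(*) > 1

Result:
name
----
Hose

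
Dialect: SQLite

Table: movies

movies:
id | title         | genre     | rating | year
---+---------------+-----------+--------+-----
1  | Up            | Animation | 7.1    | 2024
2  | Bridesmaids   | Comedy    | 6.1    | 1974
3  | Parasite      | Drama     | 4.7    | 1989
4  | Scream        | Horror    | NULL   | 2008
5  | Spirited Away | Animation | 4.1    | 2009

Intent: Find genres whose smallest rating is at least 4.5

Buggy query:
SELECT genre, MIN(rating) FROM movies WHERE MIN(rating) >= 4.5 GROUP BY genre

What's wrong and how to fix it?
Bug: MIN() in WHERE is a misuse of aggregate

Fix: Use HAVING for the per-group MIN condition

Corrected query:
SELECT genre, MIN(rating) FROM movies GROUP BY genre HAVING MIN(rating) >= 4.5

Result:
genre  | MIN(rating)
-------+------------
Comedy | 6.1        
Drama  | 4.7        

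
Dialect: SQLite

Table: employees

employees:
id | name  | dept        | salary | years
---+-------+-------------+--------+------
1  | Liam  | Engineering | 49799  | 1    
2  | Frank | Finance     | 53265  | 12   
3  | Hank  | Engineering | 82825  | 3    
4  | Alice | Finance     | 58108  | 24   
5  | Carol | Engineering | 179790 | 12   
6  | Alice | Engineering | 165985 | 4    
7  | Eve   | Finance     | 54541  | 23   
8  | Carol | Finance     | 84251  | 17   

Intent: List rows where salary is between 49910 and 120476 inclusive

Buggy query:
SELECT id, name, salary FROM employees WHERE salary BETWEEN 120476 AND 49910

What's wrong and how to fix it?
Bug: BETWEEN expects the lower bound first; with 120476 AND 49910 the range is empty

Fix: Write BETWEEN 49910 AND 120476

Corrected query:
SELECT id, name, salary FROM employees WHERE salary BETWEEN 49910 AND 120476

Result:
id | name  | salary
---+-------+-------
2  | Frank | 53265 
3  | Hank  | 82825 
4  | Alice | 58108 
7  | Eve   | 54541 
8  | Carol | 84251 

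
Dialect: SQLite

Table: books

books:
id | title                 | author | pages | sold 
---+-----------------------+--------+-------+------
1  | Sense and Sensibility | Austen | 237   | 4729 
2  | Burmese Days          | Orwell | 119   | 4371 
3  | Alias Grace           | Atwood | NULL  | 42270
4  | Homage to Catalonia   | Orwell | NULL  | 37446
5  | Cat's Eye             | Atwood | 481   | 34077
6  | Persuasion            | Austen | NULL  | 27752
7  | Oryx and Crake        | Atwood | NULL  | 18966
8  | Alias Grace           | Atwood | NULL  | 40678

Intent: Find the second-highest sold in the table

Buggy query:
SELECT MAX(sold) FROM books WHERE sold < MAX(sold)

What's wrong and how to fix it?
Bug: The inner MAX is an aggregate inside WHERE, which is not allowed

Fix: Put the inner MAX in a scalar subquery

Corrected query:
SELECT MAX(sold) FROM books WHERE sold < (SELECT MAX(sold) FROM books)

Result:
MAX(sold)
---------
40678    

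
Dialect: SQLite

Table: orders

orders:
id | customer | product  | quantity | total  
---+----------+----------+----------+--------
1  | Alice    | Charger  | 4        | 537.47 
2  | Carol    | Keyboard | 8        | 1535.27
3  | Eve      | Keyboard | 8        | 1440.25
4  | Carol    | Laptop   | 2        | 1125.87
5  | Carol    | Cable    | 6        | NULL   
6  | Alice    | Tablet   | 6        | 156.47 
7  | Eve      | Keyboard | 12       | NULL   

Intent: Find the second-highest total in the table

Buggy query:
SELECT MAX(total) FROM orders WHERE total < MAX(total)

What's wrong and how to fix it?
Bug: MAX(total) on the right of the comparison is an aggregate-in-WHERE error

Fix: Compute the overall MAX in a subquery, then take MAX of rows below it

Corrected query:
SELECT MAX(total) FROM orders WHERE total < (SELECT MAX(total) FROM orders)

Result:
MAX(total)
----------
1440.25   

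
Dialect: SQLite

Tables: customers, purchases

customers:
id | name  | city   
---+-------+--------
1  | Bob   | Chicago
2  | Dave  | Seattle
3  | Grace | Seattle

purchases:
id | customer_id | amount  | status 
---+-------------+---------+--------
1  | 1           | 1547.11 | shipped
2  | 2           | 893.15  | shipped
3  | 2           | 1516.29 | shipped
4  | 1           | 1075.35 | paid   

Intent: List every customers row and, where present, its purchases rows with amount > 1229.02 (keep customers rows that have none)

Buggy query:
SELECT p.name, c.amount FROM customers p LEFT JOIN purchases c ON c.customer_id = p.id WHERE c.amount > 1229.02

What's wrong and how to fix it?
Bug: Filtering c.amount in WHERE discards the NULL rows produced by LEFT JOIN, turning it into an inner join

Fix: Put 'c.amount > 1229.02' in the JOIN's ON clause instead of WHERE

Corrected query:
SELECT p.name, c.amount FROM customers p LEFT JOIN purchases c ON c.customer_id = p.id AND c.amount > 1229.02

Result:
name  | amount 
------+--------
Bob   | 1547.11
Dave  | 1516.29
Grace | NULL   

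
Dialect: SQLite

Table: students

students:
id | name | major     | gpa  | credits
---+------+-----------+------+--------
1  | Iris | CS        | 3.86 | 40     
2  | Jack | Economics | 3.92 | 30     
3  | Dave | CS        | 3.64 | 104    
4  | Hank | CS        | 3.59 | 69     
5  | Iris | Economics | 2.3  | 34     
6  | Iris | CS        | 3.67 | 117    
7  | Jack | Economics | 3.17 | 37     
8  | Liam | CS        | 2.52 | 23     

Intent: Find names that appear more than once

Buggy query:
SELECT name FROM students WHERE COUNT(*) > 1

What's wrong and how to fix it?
Bug: COUNT(*) is an aggregate and cannot be used in WHERE

Fix: GROUP BY name, then filter groups with HAVING COUNT(*) > 1

Corrected query:
SELECT name FROM students GROUP BY name HAVING COUNT(*) > 1

Result:
name
----
Iris
Jack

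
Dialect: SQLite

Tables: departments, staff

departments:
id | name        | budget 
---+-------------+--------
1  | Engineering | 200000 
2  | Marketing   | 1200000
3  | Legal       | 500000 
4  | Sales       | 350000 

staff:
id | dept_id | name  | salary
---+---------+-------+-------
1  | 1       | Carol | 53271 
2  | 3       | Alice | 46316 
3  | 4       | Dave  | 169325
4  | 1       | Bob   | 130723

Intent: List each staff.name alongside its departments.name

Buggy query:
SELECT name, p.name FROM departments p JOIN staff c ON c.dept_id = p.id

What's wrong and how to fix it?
Bug: Both tables have a 'name' column; the unqualified reference is ambiguous

Fix: Prefix ambiguous columns with the table alias

Corrected query:
SELECT c.name, p.name FROM departments p JOIN staff c ON c.dept_id = p.id

Result:
name  | name       
------+------------
Carol | Engineering
Alice | Legal      
Dave  | Sales      
Bob   | Engineering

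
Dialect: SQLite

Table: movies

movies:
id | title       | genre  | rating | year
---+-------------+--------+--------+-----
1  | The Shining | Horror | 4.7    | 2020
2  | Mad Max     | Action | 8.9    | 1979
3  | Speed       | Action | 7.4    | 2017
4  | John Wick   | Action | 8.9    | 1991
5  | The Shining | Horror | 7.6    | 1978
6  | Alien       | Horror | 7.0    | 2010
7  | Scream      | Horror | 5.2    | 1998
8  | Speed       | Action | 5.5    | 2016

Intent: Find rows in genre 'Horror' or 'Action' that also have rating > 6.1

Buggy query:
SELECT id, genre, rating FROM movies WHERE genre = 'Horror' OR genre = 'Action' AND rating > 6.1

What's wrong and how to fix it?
Bug: Without parentheses, AND is evaluated before OR, so the rating filter only applies to the 'Action' branch

Fix: Group the OR with parentheses (or use IN), then AND the threshold

Corrected query:
SELECT id, genre, rating FROM movies WHERE (genre = 'Horror' OR genre = 'Action') AND rating > 6.1

Result:
id | genre  | rating
---+--------+-------
2  | Action | 8.9   
3  | Action | 7.4   
4  | Action | 8.9   
5  | Horror | 7.6   
6  | Horror | 7     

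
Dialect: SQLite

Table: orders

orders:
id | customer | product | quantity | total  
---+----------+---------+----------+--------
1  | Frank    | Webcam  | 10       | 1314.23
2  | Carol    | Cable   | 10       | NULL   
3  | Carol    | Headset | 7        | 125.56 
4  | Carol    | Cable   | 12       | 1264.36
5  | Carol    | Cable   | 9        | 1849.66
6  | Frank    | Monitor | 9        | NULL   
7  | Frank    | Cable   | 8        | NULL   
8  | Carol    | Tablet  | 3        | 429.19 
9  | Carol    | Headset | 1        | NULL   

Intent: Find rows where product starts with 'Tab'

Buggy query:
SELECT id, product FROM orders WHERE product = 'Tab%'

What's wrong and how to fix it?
Bug: '=' compares the literal string including the % character; pattern matching needs LIKE

Fix: Use LIKE for wildcard pattern matching

Corrected query:
SELECT id, product FROM orders WHERE product LIKE 'Tab%'

Result:
id | product
---+--------
8  | Tablet 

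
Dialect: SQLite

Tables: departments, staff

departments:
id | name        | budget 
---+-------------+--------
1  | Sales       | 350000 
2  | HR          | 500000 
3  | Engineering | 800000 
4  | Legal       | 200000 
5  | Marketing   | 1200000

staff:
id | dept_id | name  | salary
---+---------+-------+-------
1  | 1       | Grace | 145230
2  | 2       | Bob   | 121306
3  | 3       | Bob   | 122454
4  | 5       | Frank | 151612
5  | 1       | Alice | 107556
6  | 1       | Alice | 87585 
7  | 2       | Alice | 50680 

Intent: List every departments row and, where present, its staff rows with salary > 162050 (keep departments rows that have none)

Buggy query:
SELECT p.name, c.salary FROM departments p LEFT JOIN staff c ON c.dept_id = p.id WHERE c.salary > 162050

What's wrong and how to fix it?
Bug: Filtering c.salary in WHERE discards the NULL rows produced by LEFT JOIN, turning it into an inner join

Fix: Move the right-table condition into the ON clause so unmatched parents are kept

Corrected query:
SELECT p.name, c.salary FROM departments p LEFT JOIN staff c ON c.dept_id = p.id AND c.salary > 162050

Result:
name        | salary
------------+-------
Sales       | NULL  
HR          | NULL  
Engineering | NULL  
Legal       | NULL  
Marketing   | NULL  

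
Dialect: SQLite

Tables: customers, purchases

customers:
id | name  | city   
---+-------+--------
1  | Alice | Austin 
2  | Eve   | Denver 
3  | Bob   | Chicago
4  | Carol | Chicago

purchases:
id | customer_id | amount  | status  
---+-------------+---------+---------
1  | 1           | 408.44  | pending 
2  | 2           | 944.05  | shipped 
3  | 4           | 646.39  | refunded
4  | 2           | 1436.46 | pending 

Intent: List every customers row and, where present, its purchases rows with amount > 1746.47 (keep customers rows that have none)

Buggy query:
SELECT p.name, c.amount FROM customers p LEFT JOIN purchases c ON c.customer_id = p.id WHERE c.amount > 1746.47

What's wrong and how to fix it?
Bug: A WHERE condition on the right-hand table after LEFT JOIN drops unmatched parents

Fix: Move the right-table condition into the ON clause so unmatched parents are kept

Corrected query:
SELECT p.name, c.amount FROM customers p LEFT JOIN purchases c ON c.customer_id = p.id AND c.amount > 1746.47

Result:
name  | amount
------+-------
Alice | NULL  
Eve   | NULL  
Bob   | NULL  
Carol | NULL  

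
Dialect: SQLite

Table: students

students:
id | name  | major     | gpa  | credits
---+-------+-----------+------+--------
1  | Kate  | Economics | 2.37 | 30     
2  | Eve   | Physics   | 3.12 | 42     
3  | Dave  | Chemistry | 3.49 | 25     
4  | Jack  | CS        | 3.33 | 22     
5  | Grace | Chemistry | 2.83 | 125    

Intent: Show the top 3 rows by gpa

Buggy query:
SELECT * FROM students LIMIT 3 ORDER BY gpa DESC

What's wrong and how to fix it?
Bug: ORDER BY cannot follow LIMIT; LIMIT is the final clause

Fix: Sort with ORDER BY, then apply LIMIT

Corrected query:
SELECT * FROM students ORDER BY gpa DESC LIMIT 3

Result:
id | name | major     | gpa  | credits
---+------+-----------+------+--------
3  | Dave | Chemistry | 3.49 | 25     
4  | Jack | CS        | 3.33 | 22     
2  | Eve  | Physics   | 3.12 | 42     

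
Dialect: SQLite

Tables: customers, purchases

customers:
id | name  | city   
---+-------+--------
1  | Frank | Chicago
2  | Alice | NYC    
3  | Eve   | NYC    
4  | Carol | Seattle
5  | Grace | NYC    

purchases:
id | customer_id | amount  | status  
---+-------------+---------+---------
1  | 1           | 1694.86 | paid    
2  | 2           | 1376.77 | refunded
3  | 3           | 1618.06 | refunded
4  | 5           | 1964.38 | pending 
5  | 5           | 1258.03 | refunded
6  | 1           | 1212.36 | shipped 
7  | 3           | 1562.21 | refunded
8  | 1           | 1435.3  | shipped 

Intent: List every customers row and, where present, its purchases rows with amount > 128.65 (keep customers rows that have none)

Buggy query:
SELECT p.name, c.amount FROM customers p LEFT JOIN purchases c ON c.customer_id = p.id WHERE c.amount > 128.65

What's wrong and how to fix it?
Bug: Filtering c.amount in WHERE discards the NULL rows produced by LEFT JOIN, turning it into an inner join

Fix: Move the right-table condition into the ON clause so unmatched parents are kept

Corrected query:
SELECT p.name, c.amount FROM customers p LEFT JOIN purchases c ON c.customer_id = p.id AND c.amount > 128.65

Result:
name  | amount 
------+--------
Frank | 1212.36
Frank | 1435.3 
Frank | 1694.86
Alice | 1376.77
Eve   | 1562.21
Eve   | 1618.06
Carol | NULL   
Grace | 1258.03
Grace | 1964.38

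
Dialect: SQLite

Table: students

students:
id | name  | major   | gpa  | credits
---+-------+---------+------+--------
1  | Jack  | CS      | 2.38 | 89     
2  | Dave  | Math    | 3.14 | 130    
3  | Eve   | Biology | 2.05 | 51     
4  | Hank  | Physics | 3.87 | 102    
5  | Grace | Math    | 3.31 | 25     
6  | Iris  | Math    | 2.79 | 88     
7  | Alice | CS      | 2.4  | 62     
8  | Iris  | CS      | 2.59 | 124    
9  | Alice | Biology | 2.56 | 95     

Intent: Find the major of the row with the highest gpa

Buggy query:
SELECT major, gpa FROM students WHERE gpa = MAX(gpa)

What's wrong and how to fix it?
Bug: MAX(gpa) is an aggregate and cannot be used directly in WHERE

Fix: Wrap MAX in a scalar subquery so WHERE compares against a single value

Corrected query:
SELECT major, gpa FROM students WHERE gpa = (SELECT MAX(gpa) FROM students)

Result:
major   | gpa 
--------+-----
Physics | 3.87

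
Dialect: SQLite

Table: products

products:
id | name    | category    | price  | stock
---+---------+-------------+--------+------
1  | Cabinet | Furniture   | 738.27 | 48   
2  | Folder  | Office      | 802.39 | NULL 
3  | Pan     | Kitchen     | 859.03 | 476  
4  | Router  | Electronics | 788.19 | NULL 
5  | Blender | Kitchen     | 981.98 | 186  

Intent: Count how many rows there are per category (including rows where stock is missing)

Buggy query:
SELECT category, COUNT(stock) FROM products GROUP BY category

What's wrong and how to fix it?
Bug: COUNT(stock) skips NULLs, so groups with missing stock are undercounted

Fix: Use COUNT(*) to count all rows regardless of NULL

Corrected query:
SELECT category, COUNT(*) FROM products GROUP BY category

Result:
category    | COUNT(*)
------------+---------
Electronics | 1       
Furniture   | 1       
Kitchen     | 2       
Office      | 1       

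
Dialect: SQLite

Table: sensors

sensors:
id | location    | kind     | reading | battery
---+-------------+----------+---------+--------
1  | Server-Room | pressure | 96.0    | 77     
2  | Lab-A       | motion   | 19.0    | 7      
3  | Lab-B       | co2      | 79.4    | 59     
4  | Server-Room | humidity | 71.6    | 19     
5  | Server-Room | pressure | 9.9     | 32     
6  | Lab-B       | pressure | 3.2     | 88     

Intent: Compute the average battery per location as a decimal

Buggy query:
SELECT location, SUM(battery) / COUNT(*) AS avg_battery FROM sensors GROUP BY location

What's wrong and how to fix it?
Bug: Both operands are integers, so '/' performs integer division and truncates

Fix: Cast one side to REAL so the division keeps the fractional part

Corrected query:
SELECT location, SUM(battery) * 1.0 / COUNT(*) AS avg_battery FROM sensors GROUP BY location

Result:
location    | avg_battery
------------+------------
Lab-A       | 7          
Lab-B       | 73.5       
Server-Room | 42.666667  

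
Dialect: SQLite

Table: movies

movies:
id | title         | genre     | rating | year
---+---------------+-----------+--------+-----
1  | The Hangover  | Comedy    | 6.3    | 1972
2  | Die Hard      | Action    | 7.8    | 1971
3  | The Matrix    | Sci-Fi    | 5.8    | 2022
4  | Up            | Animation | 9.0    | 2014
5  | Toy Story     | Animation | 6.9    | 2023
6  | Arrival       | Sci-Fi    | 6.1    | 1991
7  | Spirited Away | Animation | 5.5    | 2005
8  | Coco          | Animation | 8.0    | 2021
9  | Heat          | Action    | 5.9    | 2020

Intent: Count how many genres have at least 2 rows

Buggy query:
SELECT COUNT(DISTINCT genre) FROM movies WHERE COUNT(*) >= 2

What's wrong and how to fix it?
Bug: COUNT(*) cannot appear in WHERE; the per-group count doesn't exist yet

Fix: Use a subquery that GROUPs and filters with HAVING, then count its rows

Corrected query:
SELECT COUNT(*) FROM (SELECT genre FROM movies GROUP BY genre HAVING COUNT(*) >= 2)

Result:
COUNT(*)
--------
3       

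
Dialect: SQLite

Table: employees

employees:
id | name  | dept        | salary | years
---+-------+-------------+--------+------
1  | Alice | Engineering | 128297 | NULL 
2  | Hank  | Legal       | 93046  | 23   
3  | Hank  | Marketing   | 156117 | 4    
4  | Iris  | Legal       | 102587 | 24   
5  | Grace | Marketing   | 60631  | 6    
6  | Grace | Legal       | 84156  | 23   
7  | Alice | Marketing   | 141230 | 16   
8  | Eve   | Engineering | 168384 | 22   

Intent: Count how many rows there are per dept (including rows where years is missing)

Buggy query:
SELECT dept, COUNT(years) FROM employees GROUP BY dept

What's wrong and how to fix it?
Bug: COUNT(column) counts non-NULL values only; rows with NULL years aren't counted

Fix: Use COUNT(*) to count all rows regardless of NULL

Corrected query:
SELECT dept, COUNT(*) FROM employees GROUP BY dept

Result:
dept        | COUNT(*)
------------+---------
Engineering | 2       
Legal       | 3       
Marketing   | 3       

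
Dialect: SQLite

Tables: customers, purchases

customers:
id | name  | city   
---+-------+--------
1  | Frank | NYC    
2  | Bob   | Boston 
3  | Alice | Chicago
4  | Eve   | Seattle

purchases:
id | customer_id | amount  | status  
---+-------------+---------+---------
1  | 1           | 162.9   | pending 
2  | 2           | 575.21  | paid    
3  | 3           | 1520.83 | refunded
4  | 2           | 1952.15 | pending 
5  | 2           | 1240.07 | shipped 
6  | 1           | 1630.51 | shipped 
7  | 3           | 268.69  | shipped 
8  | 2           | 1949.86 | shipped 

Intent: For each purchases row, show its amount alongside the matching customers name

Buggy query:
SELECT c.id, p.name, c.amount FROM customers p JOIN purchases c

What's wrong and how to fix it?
Bug: JOIN with no ON clause produces a cartesian product; every purchases row pairs with every customers row

Fix: Specify the join condition linking the foreign key to the parent id

Corrected query:
SELECT c.id, p.name, c.amount FROM customers p JOIN purchases c ON c.customer_id = p.id

Result:
id | name  | amount 
---+-------+--------
1  | Frank | 162.9  
2  | Bob   | 575.21 
3  | Alice | 1520.83
4  | Bob   | 1952.15
5  | Bob   | 1240.07
6  | Frank | 1630.51
7  | Alice | 268.69 
8  | Bob   | 1949.86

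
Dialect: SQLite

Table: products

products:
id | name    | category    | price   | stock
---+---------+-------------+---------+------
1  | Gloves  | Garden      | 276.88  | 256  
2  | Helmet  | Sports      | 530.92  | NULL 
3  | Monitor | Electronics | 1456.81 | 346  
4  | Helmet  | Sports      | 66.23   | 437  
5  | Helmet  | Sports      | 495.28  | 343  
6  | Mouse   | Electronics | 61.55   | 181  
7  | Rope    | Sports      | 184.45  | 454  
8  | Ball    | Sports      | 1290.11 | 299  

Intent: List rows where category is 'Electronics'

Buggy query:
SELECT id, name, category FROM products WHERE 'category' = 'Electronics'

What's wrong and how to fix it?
Bug: 'category' in single quotes is a string literal, not the column; the comparison is literal-vs-literal and never true

Fix: Reference the column as category without single quotes

Corrected query:
SELECT id, name, category FROM products WHERE category = 'Electronics'

Result:
id | name    | category   
---+---------+------------
3  | Monitor | Electronics
6  | Mouse   | Electronics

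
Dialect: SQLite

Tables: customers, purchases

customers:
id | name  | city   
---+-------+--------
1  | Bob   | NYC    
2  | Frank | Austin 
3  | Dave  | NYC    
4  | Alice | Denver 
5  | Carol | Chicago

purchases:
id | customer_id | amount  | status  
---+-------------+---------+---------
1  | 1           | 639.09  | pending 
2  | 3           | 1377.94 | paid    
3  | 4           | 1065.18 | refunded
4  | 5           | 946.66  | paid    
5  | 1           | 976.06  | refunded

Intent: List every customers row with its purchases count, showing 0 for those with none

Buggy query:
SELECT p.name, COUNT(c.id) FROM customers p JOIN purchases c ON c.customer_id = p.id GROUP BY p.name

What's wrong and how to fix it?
Bug: An inner join excludes parents with zero children

Fix: Use LEFT JOIN so parents without children still appear (COUNT(c.id) gives 0)

Corrected query:
SELECT p.name, COUNT(c.id) FROM customers p LEFT JOIN purchases c ON c.customer_id = p.id GROUP BY p.name

Result:
name  | COUNT(c.id)
------+------------
Alice | 1          
Bob   | 2          
Carol | 1          
Dave  | 1          
Frank | 0          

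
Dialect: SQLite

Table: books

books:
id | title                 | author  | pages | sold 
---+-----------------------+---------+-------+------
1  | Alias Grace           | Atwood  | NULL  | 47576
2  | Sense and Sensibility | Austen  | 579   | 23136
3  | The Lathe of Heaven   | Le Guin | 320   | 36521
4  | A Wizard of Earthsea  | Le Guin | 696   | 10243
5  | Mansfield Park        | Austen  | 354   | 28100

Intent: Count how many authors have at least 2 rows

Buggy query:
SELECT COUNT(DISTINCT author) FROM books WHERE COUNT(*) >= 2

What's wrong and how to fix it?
Bug: WHERE filters individual rows, not groups, so a group-level COUNT is invalid there

Fix: Use a subquery that GROUPs and filters with HAVING, then count its rows

Corrected query:
SELECT COUNT(*) FROM (SELECT author FROM books GROUP BY author HAVING COUNT(*) >= 2)

Result:
COUNT(*)
--------
2       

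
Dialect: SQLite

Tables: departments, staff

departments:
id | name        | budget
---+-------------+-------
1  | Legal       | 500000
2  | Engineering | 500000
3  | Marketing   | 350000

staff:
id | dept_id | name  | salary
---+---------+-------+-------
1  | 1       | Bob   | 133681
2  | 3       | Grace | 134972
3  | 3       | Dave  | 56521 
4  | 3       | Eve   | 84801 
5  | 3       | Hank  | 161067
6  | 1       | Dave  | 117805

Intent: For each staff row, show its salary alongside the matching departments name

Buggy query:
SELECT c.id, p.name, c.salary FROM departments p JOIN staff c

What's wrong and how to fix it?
Bug: JOIN with no ON clause produces a cartesian product; every staff row pairs with every departments row

Fix: Specify the join condition linking the foreign key to the parent id

Corrected query:
SELECT c.id, p.name, c.salary FROM departments p JOIN staff c ON c.dept_id = p.id

Result:
id | name      | salary
---+-----------+-------
1  | Legal     | 133681
2  | Marketing | 134972
3  | Marketing | 56521 
4  | Marketing | 84801 
5  | Marketing | 161067
6  | Legal     | 117805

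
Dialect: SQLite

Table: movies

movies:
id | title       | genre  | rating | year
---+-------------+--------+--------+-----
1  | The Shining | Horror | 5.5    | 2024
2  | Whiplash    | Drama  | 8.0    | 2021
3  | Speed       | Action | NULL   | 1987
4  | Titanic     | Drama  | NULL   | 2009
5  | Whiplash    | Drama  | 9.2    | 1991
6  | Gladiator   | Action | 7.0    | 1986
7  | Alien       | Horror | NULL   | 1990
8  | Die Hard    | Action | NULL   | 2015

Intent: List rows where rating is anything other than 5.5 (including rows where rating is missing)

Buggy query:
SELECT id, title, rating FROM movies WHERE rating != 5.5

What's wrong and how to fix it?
Bug: 'rating != 5.5' is unknown when rating is NULL, so NULL rows are silently excluded

Fix: Add an explicit OR rating IS NULL to include the missing-value rows

Corrected query:
SELECT id, title, rating FROM movies WHERE rating != 5.5 OR rating IS NULL

Result:
id | title     | rating
---+-----------+-------
2  | Whiplash  | 8     
3  | Speed     | NULL  
4  | Titanic   | NULL  
5  | Whiplash  | 9.2   
6  | Gladiator | 7     
7  | Alien     | NULL  
8  | Die Hard  | NULL  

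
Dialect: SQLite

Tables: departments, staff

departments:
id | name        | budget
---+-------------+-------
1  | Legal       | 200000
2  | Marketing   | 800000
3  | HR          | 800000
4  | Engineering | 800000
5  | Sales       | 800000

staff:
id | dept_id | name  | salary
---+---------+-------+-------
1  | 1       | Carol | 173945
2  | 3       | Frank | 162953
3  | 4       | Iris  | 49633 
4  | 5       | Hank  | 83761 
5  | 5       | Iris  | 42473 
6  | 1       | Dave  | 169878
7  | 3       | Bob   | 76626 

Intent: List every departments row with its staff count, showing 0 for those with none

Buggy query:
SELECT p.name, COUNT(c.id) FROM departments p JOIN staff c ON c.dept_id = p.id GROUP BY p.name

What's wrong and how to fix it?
Bug: INNER JOIN drops departments rows that have no matching staff rows

Fix: Use LEFT JOIN so parents without children still appear (COUNT(c.id) gives 0)

Corrected query:
SELECT p.name, COUNT(c.id) FROM departments p LEFT JOIN staff c ON c.dept_id = p.id GROUP BY p.name

Result:
name        | COUNT(c.id)
------------+------------
Engineering | 1          
HR          | 2          
Legal       | 2          
Marketing   | 0          
Sales       | 2          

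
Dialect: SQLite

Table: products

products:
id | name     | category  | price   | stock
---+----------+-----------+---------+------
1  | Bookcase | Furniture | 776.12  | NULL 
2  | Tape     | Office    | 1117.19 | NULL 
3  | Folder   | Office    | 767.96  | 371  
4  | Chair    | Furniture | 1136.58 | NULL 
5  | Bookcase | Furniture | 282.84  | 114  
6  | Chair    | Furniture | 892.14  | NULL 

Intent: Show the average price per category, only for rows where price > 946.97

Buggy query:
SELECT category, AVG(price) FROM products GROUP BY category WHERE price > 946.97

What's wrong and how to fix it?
Bug: WHERE cannot follow GROUP BY

Fix: Place WHERE between FROM and GROUP BY

Corrected query:
SELECT category, AVG(price) FROM products WHERE price > 946.97 GROUP BY category

Result:
category  | AVG(price)
----------+-----------
Furniture | 1136.58   
Office    | 1117.19   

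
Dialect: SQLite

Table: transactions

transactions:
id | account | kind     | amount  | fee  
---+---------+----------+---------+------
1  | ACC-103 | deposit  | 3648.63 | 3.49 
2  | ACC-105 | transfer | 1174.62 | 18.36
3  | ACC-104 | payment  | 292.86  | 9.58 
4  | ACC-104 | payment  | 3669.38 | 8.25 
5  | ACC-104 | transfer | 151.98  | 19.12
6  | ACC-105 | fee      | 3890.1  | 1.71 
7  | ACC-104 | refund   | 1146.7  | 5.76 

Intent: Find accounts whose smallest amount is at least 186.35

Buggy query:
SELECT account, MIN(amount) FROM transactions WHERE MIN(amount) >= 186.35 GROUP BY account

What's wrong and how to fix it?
Bug: MIN() in WHERE is a misuse of aggregate

Fix: Replace WHERE with HAVING after the GROUP BY

Corrected query:
SELECT account, MIN(amount) FROM transactions GROUP BY account HAVING MIN(amount) >= 186.35

Result:
account | MIN(amount)
--------+------------
ACC-103 | 3648.63    
ACC-105 | 1174.62    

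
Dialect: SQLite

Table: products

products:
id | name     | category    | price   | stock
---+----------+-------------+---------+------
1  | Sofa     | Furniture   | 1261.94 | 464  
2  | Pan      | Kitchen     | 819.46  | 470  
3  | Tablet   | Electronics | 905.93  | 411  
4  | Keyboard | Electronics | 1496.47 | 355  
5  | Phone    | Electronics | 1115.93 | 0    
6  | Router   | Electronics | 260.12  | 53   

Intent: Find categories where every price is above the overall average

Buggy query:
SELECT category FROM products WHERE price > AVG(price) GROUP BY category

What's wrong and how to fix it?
Bug: WHERE evaluates per row before aggregation, so AVG() is unavailable

Fix: Compute the overall average in a scalar subquery and compare each group's MIN against it in HAVING

Corrected query:
SELECT category FROM products GROUP BY category HAVING MIN(price) > (SELECT AVG(price) FROM products)

Result:
category 
---------
Furniture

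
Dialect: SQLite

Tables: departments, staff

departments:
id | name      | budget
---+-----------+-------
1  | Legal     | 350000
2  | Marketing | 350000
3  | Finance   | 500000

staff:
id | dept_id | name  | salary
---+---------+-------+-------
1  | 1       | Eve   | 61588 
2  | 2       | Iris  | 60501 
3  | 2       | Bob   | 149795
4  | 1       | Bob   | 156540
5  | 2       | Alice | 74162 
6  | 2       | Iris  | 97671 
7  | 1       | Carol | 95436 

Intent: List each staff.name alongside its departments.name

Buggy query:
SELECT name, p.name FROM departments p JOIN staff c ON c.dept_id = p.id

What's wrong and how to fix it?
Bug: Both tables have a 'name' column; the unqualified reference is ambiguous

Fix: Prefix ambiguous columns with the table alias

Corrected query:
SELECT c.name, p.name FROM departments p JOIN staff c ON c.dept_id = p.id

Result:
name  | name     
------+----------
Eve   | Legal    
Iris  | Marketing
Bob   | Marketing
Bob   | Legal    
Alice | Marketing
Iris  | Marketing
Carol | Legal    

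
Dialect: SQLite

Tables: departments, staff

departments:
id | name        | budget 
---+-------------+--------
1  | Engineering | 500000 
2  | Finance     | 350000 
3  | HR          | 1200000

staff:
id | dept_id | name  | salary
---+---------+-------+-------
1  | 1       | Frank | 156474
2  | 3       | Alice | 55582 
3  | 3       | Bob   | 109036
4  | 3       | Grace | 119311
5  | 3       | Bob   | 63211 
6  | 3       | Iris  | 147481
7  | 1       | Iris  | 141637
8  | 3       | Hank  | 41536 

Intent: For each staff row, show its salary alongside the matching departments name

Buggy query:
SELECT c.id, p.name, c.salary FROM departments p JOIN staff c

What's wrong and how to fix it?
Bug: JOIN with no ON clause produces a cartesian product; every staff row pairs with every departments row

Fix: Add ON c.dept_id = p.id to the JOIN

Corrected query:
SELECT c.id, p.name, c.salary FROM departments p JOIN staff c ON c.dept_id = p.id

Result:
id | name        | salary
---+-------------+-------
1  | Engineering | 156474
2  | HR          | 55582 
3  | HR          | 109036
4  | HR          | 119311
5  | HR          | 63211 
6  | HR          | 147481
7  | Engineering | 141637
8  | HR          | 41536 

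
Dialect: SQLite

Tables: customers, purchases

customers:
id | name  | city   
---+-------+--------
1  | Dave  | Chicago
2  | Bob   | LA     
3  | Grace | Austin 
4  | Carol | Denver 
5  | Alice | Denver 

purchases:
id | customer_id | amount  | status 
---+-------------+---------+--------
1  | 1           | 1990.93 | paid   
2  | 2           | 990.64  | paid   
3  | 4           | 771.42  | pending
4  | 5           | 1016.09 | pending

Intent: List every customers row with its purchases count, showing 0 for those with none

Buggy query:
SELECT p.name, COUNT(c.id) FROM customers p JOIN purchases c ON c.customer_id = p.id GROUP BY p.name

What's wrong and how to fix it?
Bug: An inner join excludes parents with zero children

Fix: Switch to LEFT JOIN to retain unmatched parent rows

Corrected query:
SELECT p.name, COUNT(c.id) FROM customers p LEFT JOIN purchases c ON c.customer_id = p.id GROUP BY p.name

Result:
name  | COUNT(c.id)
------+------------
Alice | 1          
Bob   | 1          
Carol | 1          
Dave  | 1          
Grace | 0          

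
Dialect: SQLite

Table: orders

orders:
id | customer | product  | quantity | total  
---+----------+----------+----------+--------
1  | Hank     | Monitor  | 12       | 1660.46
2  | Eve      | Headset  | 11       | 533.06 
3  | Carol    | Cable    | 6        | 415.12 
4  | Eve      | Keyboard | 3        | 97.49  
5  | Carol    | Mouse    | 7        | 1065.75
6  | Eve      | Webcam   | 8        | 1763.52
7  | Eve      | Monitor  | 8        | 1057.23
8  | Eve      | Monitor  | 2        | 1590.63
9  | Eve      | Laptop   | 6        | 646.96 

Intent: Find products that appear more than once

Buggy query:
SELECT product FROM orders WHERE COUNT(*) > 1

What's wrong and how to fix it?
Bug: COUNT(*) is an aggregate and cannot be used in WHERE

Fix: GROUP BY product, then filter groups with HAVING COUNT(*) > 1

Corrected query:
SELECT product FROM orders GROUP BY product HAVING COUNT(*) > 1

Result:
product
-------
Monitor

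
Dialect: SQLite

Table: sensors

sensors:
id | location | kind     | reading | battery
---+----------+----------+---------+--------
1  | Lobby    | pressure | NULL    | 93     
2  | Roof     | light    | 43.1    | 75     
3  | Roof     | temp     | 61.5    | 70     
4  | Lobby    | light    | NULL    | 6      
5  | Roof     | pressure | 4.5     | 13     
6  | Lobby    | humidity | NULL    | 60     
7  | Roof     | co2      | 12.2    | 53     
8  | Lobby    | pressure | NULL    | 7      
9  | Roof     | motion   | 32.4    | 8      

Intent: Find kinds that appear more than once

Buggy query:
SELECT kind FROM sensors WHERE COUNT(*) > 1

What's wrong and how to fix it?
Bug: WHERE can't reference COUNT(*); aggregates are computed after WHERE

Fix: GROUP BY kind, then filter groups with HAVING COUNT(*) > 1

Corrected query:
SELECT kind FROM sensors GROUP BY kind HAVING COUNT(*) > 1

Result:
kind    
--------
light   
pressure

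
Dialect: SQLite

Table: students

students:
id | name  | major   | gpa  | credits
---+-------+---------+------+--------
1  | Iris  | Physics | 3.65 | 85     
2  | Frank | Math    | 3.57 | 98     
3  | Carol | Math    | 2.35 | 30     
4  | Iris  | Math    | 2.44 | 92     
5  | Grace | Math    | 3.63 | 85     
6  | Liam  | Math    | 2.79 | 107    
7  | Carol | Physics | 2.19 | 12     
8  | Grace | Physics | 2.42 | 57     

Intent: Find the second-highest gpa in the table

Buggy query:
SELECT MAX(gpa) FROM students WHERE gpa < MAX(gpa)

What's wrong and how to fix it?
Bug: MAX(gpa) on the right of the comparison is an aggregate-in-WHERE error

Fix: Put the inner MAX in a scalar subquery

Corrected query:
SELECT MAX(gpa) FROM students WHERE gpa < (SELECT MAX(gpa) FROM students)

Result:
MAX(gpa)
--------
3.63    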